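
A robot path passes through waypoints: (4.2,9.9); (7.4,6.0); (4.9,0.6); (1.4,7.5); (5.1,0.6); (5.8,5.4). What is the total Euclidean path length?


Segment lengths:
  seg1 = sqrt((3.2)^2 + (-3.9)^2) = 5.0448
  seg2 = sqrt((-2.5)^2 + (-5.4)^2) = 5.9506
  seg3 = sqrt((-3.5)^2 + (6.9)^2) = 7.7369
  seg4 = sqrt((3.7)^2 + (-6.9)^2) = 7.8294
  seg5 = sqrt((0.7)^2 + (4.8)^2) = 4.8508
Total = 31.4126


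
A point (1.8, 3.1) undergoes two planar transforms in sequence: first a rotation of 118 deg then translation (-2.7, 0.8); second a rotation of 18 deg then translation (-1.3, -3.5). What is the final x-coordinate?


After transform 1:
x1 = cos(118)*1.8 - sin(118)*3.1 + -2.7 = -6.2822
y1 = sin(118)*1.8 + cos(118)*3.1 + 0.8 = 0.9339
After transform 2:
x2 = cos(18)*-6.2822 - sin(18)*0.9339 + -1.3
= -7.5633


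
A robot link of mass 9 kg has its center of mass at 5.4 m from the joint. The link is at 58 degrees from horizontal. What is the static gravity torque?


tau = m*g*L*cos(angle)
= 9 * 9.81 * 5.4 * cos(58 deg)
= 9 * 9.81 * 5.4 * 0.5299
= 252.6475 Nm


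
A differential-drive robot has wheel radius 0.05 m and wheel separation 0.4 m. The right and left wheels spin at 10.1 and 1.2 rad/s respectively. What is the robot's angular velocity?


vR = r*wR = 0.05*10.1 = 0.505 m/s
vL = r*wL = 0.05*1.2 = 0.06 m/s
v = (vR+vL)/2 = 0.2825 m/s
omega = (vR-vL)/L = 1.1125 rad/s
angular velocity = 1.1125 rad/s


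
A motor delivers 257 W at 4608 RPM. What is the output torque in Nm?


omega = 4608 * 2*pi/60 = 482.5486 rad/s
tau = P / omega = 257 / 482.5486
= 0.5326 Nm


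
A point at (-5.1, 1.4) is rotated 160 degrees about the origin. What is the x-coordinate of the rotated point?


x' = x*cos(theta) - y*sin(theta)
cos(160 deg) = -0.9397, sin(160 deg) = 0.342
x' = -5.1 * -0.9397 - 1.4 * 0.342
= 4.7924 - 0.4788
= 4.3136


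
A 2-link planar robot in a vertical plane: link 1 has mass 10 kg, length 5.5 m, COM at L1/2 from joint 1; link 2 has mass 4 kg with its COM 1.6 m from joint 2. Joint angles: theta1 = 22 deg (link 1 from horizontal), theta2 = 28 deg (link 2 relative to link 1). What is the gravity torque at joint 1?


Horizontal distance from joint 1 to link-1 COM:
  x_c1 = (L1/2)*cos(t1) = 2.75 * 0.9272 = 2.5498 m
Horizontal distance from joint 1 to link-2 COM:
  x_c2 = L1*cos(t1) + Lc2*cos(t1+t2)
       = 5.5*0.9272 + 1.6*0.6428 = 6.128 m
tau1 = m1*g*x_c1 + m2*g*x_c2
     = 10*9.81*2.5498 + 4*9.81*6.128
     = 250.131 + 240.4616
     = 490.5926 Nm


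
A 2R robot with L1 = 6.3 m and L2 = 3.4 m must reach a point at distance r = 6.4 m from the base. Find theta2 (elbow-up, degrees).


cos(theta2) = (r^2 - L1^2 - L2^2) / (2*L1*L2)
cos(theta2) = (40.96 - 39.69 - 11.56) / 42.84
cos(theta2) = -0.240196
theta2 = 103.8981 degrees


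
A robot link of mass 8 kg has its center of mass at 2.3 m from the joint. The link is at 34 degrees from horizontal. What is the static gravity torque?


tau = m*g*L*cos(angle)
= 8 * 9.81 * 2.3 * cos(34 deg)
= 8 * 9.81 * 2.3 * 0.829
= 149.6446 Nm


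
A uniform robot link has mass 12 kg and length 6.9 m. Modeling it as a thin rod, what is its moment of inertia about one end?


I = (1/3) * m * L^2
= (1/3) * 12 * 6.9^2
= 0.333333 * 12 * 47.61
= 190.44 kg*m^2


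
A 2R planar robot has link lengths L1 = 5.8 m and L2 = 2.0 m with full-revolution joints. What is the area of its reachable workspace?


r_max = L1 + L2 = 7.8 m
r_min = |L1 - L2| = 3.8 m
Area = pi*(r_max^2 - r_min^2)
= pi*(60.84 - 14.44)
= pi * 46.4
= 145.7699 m^2


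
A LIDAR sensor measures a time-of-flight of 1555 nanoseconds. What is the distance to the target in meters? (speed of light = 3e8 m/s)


tof = 1555 ns = 1.555e-06 s
dist = c * tof / 2
= 3e8 * 1.555e-06 / 2
= 233.25 m


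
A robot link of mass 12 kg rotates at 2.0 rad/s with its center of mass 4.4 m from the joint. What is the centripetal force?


F = m * omega^2 * r
= 12 * 2.0^2 * 4.4
= 12 * 4.0 * 4.4
= 211.2 N


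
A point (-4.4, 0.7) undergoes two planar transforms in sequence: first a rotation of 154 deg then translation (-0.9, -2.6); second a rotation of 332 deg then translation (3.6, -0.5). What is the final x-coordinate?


After transform 1:
x1 = cos(154)*-4.4 - sin(154)*0.7 + -0.9 = 2.7478
y1 = sin(154)*-4.4 + cos(154)*0.7 + -2.6 = -5.158
After transform 2:
x2 = cos(332)*2.7478 - sin(332)*-5.158 + 3.6
= 3.6047


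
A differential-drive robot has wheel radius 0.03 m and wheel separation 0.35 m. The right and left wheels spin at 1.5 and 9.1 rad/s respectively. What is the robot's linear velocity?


vR = r*wR = 0.03*1.5 = 0.045 m/s
vL = r*wL = 0.03*9.1 = 0.273 m/s
v = (vR+vL)/2 = 0.159 m/s
omega = (vR-vL)/L = -0.6514 rad/s
linear velocity = 0.159 m/s


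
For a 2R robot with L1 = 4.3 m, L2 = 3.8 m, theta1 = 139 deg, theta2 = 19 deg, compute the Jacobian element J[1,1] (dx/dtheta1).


J[1,1] = -L1*sin(t1) - L2*sin(t1+t2)
= -4.3*sin(139) - 3.8*sin(158)
= -4.2446


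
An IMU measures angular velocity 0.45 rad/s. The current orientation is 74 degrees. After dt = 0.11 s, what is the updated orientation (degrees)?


delta_theta = w * dt = 0.45 * 0.11 = 0.0495 rad
= 2.8361 deg
theta_new = 74 + 2.8361 = 76.8361 deg


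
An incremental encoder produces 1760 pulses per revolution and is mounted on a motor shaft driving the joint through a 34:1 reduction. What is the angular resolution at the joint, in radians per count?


counts per rev = 1760
effective counts at joint = 1760 * 34 = 59840
resolution = 2*pi / 59840
= 1.0500e-04 rad/count


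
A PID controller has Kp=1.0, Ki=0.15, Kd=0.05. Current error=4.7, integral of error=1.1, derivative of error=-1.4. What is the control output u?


u = Kp*e + Ki*int(e) + Kd*de/dt
= 1.0*4.7 + 0.15*1.1 + 0.05*(-1.4)
= 4.7 + 0.165 + -0.07
= 4.795


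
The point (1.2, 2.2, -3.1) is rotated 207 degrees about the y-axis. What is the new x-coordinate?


Rotation about y-axis: x' = x*cos(theta) + z*sin(theta)
= 1.2 * -0.891 + -3.1 * -0.454
= 0.3382


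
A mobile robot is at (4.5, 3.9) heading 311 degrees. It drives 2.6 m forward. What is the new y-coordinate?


y_new = y0 + d*sin(theta)
= 3.9 + 2.6*sin(311)
= 3.9 + -1.9622
= 1.9378


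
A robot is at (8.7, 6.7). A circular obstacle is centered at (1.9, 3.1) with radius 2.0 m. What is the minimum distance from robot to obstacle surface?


center_dist = sqrt((8.7-1.9)^2 + (6.7-3.1)^2)
= sqrt(46.24 + 12.96)
= 7.6942
min_dist = center_dist - radius = 7.6942 - 2.0 = 5.6942 m


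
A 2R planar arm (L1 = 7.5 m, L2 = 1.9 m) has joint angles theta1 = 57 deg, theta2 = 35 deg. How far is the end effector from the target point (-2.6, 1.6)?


End effector via forward kinematics:
x = L1*cos(t1) + L2*cos(t1+t2) = 4.0185
y = L1*sin(t1) + L2*sin(t1+t2) = 8.1889
Distance to target:
d = sqrt((-2.6 - 4.0185)^2 + (1.6 - 8.1889)^2)
= sqrt(43.8043 + 43.4132)
= 9.339 m


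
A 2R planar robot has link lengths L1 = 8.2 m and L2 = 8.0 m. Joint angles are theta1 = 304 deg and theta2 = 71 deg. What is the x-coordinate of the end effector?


Convert angles to radians: theta1 = 5.3058, theta2 = 1.2392
x = L1*cos(theta1) + L2*cos(theta1+theta2)
x = 4.5854 + 7.7274
x = 12.3128


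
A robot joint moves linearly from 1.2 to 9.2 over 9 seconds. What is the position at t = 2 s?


s = t/T = 2/9 = 0.2222
p(t) = p0 + (pf-p0)*s
= 1.2 + (9.2 - 1.2) * 0.2222
= 2.9778


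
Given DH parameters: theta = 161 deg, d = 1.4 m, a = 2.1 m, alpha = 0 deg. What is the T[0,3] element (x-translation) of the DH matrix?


T[0,3] = a * cos(theta)
= 2.1 * cos(161 deg)
= 2.1 * -0.9455
= -1.9856


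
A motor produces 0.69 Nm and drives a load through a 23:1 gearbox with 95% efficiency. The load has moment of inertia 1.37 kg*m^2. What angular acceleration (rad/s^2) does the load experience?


tau_out = tau_motor * N * eta
= 0.69 * 23 * 0.95 = 15.0765 Nm
alpha = tau_out / I = 15.0765 / 1.37
= 11.0047 rad/s^2


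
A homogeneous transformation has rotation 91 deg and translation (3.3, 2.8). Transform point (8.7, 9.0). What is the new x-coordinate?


x' = cos(theta)*px - sin(theta)*py + tx
= -0.0175*8.7 - 0.9998*9.0 + 3.3
= -5.8505


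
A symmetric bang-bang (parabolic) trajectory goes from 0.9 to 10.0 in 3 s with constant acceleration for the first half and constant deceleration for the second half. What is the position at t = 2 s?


Symmetric rest-to-rest: each phase covers (pf-p0)/2 in time T/2. 0.5*a*(T/2)^2 = (pf-p0)/2 => a = 4*(pf-p0)/T^2
a = 4*(10.0-0.9)/3^2 = 4.0444
t = 2 is in the deceleration phase (t > T/2).
p = pf - 0.5*a*(T-t)^2 = 10.0 - 0.5*4.0444*1^2
= 7.9778


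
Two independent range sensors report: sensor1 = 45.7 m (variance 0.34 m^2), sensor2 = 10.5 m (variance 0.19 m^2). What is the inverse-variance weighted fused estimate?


w1 = (1/var1) / (1/var1 + 1/var2)
   = 2.9412 / (2.9412 + 5.2632) = 0.3585
w2 = 1 - w1 = 0.6415
fused = w1*s1 + w2*s2 = 16.383 + 6.7358
= 23.1189 m


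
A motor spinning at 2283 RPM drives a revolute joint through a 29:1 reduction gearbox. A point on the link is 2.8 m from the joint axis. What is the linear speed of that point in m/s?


omega_motor = 2283 * 2*pi/60 = 239.0752 rad/s
omega_joint = omega_motor / 29 = 8.244 rad/s
v = omega_joint * r = 8.244 * 2.8
= 23.0831 m/s


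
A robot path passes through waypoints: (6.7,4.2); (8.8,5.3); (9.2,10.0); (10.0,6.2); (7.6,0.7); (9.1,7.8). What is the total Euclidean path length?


Segment lengths:
  seg1 = sqrt((2.1)^2 + (1.1)^2) = 2.3707
  seg2 = sqrt((0.4)^2 + (4.7)^2) = 4.717
  seg3 = sqrt((0.8)^2 + (-3.8)^2) = 3.8833
  seg4 = sqrt((-2.4)^2 + (-5.5)^2) = 6.0008
  seg5 = sqrt((1.5)^2 + (7.1)^2) = 7.2567
Total = 24.2285


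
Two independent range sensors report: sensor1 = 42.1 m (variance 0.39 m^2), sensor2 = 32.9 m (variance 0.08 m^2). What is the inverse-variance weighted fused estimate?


w1 = (1/var1) / (1/var1 + 1/var2)
   = 2.5641 / (2.5641 + 12.5) = 0.1702
w2 = 1 - w1 = 0.8298
fused = w1*s1 + w2*s2 = 7.166 + 27.3
= 34.466 m


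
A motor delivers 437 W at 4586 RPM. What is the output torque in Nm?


omega = 4586 * 2*pi/60 = 480.2448 rad/s
tau = P / omega = 437 / 480.2448
= 0.91 Nm


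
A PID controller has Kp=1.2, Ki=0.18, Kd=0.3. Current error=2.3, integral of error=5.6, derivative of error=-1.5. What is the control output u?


u = Kp*e + Ki*int(e) + Kd*de/dt
= 1.2*2.3 + 0.18*5.6 + 0.3*(-1.5)
= 2.76 + 1.008 + -0.45
= 3.318


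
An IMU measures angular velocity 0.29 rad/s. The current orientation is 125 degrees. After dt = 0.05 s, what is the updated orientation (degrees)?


delta_theta = w * dt = 0.29 * 0.05 = 0.0145 rad
= 0.8308 deg
theta_new = 125 + 0.8308 = 125.8308 deg


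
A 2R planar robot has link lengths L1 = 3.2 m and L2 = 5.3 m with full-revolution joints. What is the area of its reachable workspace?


r_max = L1 + L2 = 8.5 m
r_min = |L1 - L2| = 2.1 m
Area = pi*(r_max^2 - r_min^2)
= pi*(72.25 - 4.41)
= pi * 67.84
= 213.1256 m^2


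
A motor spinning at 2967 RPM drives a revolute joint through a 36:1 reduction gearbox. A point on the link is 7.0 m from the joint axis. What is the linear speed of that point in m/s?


omega_motor = 2967 * 2*pi/60 = 310.7035 rad/s
omega_joint = omega_motor / 36 = 8.6307 rad/s
v = omega_joint * r = 8.6307 * 7.0
= 60.4146 m/s


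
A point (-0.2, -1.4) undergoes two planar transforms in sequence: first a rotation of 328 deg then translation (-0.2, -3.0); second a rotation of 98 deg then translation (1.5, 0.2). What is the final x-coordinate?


After transform 1:
x1 = cos(328)*-0.2 - sin(328)*-1.4 + -0.2 = -1.1115
y1 = sin(328)*-0.2 + cos(328)*-1.4 + -3.0 = -4.0813
After transform 2:
x2 = cos(98)*-1.1115 - sin(98)*-4.0813 + 1.5
= 5.6963


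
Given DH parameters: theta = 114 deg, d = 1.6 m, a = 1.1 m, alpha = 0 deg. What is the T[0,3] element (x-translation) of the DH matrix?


T[0,3] = a * cos(theta)
= 1.1 * cos(114 deg)
= 1.1 * -0.4067
= -0.4474


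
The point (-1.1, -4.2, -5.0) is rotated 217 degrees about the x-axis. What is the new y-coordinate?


Rotation about x-axis: y' = y*cos(theta) - z*sin(theta)
= -4.2 * -0.7986 - -5.0 * -0.6018
= 0.3452


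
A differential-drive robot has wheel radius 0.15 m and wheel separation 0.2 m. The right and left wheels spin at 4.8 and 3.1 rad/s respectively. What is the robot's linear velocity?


vR = r*wR = 0.15*4.8 = 0.72 m/s
vL = r*wL = 0.15*3.1 = 0.465 m/s
v = (vR+vL)/2 = 0.5925 m/s
omega = (vR-vL)/L = 1.275 rad/s
linear velocity = 0.5925 m/s


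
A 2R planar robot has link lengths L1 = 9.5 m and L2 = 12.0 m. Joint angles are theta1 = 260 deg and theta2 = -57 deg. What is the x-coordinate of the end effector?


Convert angles to radians: theta1 = 4.5379, theta2 = -0.9948
x = L1*cos(theta1) + L2*cos(theta1+theta2)
x = -1.6497 + -11.0461
x = -12.6957


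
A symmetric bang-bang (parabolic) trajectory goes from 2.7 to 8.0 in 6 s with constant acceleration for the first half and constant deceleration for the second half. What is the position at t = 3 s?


Symmetric rest-to-rest: each phase covers (pf-p0)/2 in time T/2. 0.5*a*(T/2)^2 = (pf-p0)/2 => a = 4*(pf-p0)/T^2
a = 4*(8.0-2.7)/6^2 = 0.5889
t = 3 is in the acceleration phase (t <= T/2).
p = p0 + 0.5*a*t^2 = 2.7 + 0.5*0.5889*3^2
= 5.35


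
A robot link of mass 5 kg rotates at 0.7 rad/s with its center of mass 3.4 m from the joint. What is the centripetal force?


F = m * omega^2 * r
= 5 * 0.7^2 * 3.4
= 5 * 0.49 * 3.4
= 8.33 N


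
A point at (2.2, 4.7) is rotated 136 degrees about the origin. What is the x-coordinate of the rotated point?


x' = x*cos(theta) - y*sin(theta)
cos(136 deg) = -0.7193, sin(136 deg) = 0.6947
x' = 2.2 * -0.7193 - 4.7 * 0.6947
= -1.5825 - 3.2649
= -4.8474


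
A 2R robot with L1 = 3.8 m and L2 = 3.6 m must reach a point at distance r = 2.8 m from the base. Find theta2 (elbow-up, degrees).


cos(theta2) = (r^2 - L1^2 - L2^2) / (2*L1*L2)
cos(theta2) = (7.84 - 14.44 - 12.96) / 27.36
cos(theta2) = -0.714912
theta2 = 135.636 degrees


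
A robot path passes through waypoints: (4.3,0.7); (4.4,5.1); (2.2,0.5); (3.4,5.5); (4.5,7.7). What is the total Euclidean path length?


Segment lengths:
  seg1 = sqrt((0.1)^2 + (4.4)^2) = 4.4011
  seg2 = sqrt((-2.2)^2 + (-4.6)^2) = 5.099
  seg3 = sqrt((1.2)^2 + (5.0)^2) = 5.142
  seg4 = sqrt((1.1)^2 + (2.2)^2) = 2.4597
Total = 17.1018


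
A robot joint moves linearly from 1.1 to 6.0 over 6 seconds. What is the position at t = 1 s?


s = t/T = 1/6 = 0.1667
p(t) = p0 + (pf-p0)*s
= 1.1 + (6.0 - 1.1) * 0.1667
= 1.9167


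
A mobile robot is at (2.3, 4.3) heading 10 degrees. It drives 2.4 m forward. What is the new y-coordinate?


y_new = y0 + d*sin(theta)
= 4.3 + 2.4*sin(10)
= 4.3 + 0.4168
= 4.7168


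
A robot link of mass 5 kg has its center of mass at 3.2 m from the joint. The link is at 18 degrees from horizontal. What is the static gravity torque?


tau = m*g*L*cos(angle)
= 5 * 9.81 * 3.2 * cos(18 deg)
= 5 * 9.81 * 3.2 * 0.9511
= 149.2778 Nm


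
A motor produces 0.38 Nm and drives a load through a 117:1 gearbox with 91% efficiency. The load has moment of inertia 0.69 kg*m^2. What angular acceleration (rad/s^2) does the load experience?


tau_out = tau_motor * N * eta
= 0.38 * 117 * 0.91 = 40.4586 Nm
alpha = tau_out / I = 40.4586 / 0.69
= 58.6357 rad/s^2


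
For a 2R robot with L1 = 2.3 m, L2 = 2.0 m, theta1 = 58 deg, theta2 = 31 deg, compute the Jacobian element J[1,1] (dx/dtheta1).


J[1,1] = -L1*sin(t1) - L2*sin(t1+t2)
= -2.3*sin(58) - 2.0*sin(89)
= -3.9502


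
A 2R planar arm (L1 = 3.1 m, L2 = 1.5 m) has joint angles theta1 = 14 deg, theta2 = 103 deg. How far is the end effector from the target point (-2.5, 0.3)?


End effector via forward kinematics:
x = L1*cos(t1) + L2*cos(t1+t2) = 2.3269
y = L1*sin(t1) + L2*sin(t1+t2) = 2.0865
Distance to target:
d = sqrt((-2.5 - 2.3269)^2 + (0.3 - 2.0865)^2)
= sqrt(23.2993 + 3.1915)
= 5.1469 m


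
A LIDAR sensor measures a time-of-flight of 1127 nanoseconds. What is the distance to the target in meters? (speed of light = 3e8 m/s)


tof = 1127 ns = 1.127e-06 s
dist = c * tof / 2
= 3e8 * 1.127e-06 / 2
= 169.05 m


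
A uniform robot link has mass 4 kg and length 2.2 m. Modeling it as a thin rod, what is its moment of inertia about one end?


I = (1/3) * m * L^2
= (1/3) * 4 * 2.2^2
= 0.333333 * 4 * 4.84
= 6.4533 kg*m^2


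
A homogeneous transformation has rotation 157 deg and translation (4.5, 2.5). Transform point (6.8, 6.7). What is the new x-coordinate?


x' = cos(theta)*px - sin(theta)*py + tx
= -0.9205*6.8 - 0.3907*6.7 + 4.5
= -4.3773


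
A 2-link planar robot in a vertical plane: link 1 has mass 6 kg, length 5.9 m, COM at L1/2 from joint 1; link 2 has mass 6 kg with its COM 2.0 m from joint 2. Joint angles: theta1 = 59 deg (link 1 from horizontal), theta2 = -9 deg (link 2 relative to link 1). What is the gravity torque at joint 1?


Horizontal distance from joint 1 to link-1 COM:
  x_c1 = (L1/2)*cos(t1) = 2.95 * 0.515 = 1.5194 m
Horizontal distance from joint 1 to link-2 COM:
  x_c2 = L1*cos(t1) + Lc2*cos(t1+t2)
       = 5.9*0.515 + 2.0*0.6428 = 4.3243 m
tau1 = m1*g*x_c1 + m2*g*x_c2
     = 6*9.81*1.5194 + 6*9.81*4.3243
     = 89.4297 + 254.5283
     = 343.958 Nm


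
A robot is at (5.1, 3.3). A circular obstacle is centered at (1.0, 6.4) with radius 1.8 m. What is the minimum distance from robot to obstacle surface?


center_dist = sqrt((5.1-1.0)^2 + (3.3-6.4)^2)
= sqrt(16.81 + 9.61)
= 5.14
min_dist = center_dist - radius = 5.14 - 1.8 = 3.34 m


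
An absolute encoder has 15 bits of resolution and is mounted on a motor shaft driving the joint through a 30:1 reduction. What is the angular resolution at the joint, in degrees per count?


counts = 2^15 = 32768
effective counts at joint = 32768 * 30 = 983040
resolution = 360 / 983040
= 3.6621e-04 deg/count


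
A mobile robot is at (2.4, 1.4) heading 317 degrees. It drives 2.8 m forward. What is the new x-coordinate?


x_new = x0 + d*cos(theta)
= 2.4 + 2.8*cos(317)
= 2.4 + 2.0478
= 4.4478


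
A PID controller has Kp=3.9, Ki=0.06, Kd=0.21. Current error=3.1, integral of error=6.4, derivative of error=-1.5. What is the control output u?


u = Kp*e + Ki*int(e) + Kd*de/dt
= 3.9*3.1 + 0.06*6.4 + 0.21*(-1.5)
= 12.09 + 0.384 + -0.315
= 12.159


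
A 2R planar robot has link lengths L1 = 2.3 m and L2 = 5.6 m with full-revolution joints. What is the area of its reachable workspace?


r_max = L1 + L2 = 7.9 m
r_min = |L1 - L2| = 3.3 m
Area = pi*(r_max^2 - r_min^2)
= pi*(62.41 - 10.89)
= pi * 51.52
= 161.8549 m^2


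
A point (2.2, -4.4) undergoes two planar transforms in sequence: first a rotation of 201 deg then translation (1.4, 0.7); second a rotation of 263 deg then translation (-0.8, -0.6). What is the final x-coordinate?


After transform 1:
x1 = cos(201)*2.2 - sin(201)*-4.4 + 1.4 = -2.2307
y1 = sin(201)*2.2 + cos(201)*-4.4 + 0.7 = 4.0193
After transform 2:
x2 = cos(263)*-2.2307 - sin(263)*4.0193 + -0.8
= 3.4612


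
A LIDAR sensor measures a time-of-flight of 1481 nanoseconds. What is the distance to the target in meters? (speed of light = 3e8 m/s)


tof = 1481 ns = 1.481e-06 s
dist = c * tof / 2
= 3e8 * 1.481e-06 / 2
= 222.15 m


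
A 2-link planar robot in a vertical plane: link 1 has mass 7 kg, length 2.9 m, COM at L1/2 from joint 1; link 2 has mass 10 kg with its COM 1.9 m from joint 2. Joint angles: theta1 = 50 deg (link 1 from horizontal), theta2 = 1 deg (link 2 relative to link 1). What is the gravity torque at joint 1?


Horizontal distance from joint 1 to link-1 COM:
  x_c1 = (L1/2)*cos(t1) = 1.45 * 0.6428 = 0.932 m
Horizontal distance from joint 1 to link-2 COM:
  x_c2 = L1*cos(t1) + Lc2*cos(t1+t2)
       = 2.9*0.6428 + 1.9*0.6293 = 3.0598 m
tau1 = m1*g*x_c1 + m2*g*x_c2
     = 7*9.81*0.932 + 10*9.81*3.0598
     = 64.0033 + 300.1657
     = 364.169 Nm


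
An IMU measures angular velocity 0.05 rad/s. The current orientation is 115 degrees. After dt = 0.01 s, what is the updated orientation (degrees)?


delta_theta = w * dt = 0.05 * 0.01 = 0.0005 rad
= 0.0286 deg
theta_new = 115 + 0.0286 = 115.0286 deg


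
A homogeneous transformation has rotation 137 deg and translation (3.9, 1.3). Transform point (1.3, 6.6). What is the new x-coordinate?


x' = cos(theta)*px - sin(theta)*py + tx
= -0.7314*1.3 - 0.682*6.6 + 3.9
= -1.5519


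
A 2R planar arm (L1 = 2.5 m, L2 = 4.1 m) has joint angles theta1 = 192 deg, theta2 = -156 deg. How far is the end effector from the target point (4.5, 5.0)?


End effector via forward kinematics:
x = L1*cos(t1) + L2*cos(t1+t2) = 0.8716
y = L1*sin(t1) + L2*sin(t1+t2) = 1.8901
Distance to target:
d = sqrt((4.5 - 0.8716)^2 + (5.0 - 1.8901)^2)
= sqrt(13.1653 + 9.6712)
= 4.7788 m


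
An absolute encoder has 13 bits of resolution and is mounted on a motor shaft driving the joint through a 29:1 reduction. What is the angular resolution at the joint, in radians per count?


counts = 2^13 = 8192
effective counts at joint = 8192 * 29 = 237568
resolution = 2*pi / 237568
= 2.6448e-05 rad/count


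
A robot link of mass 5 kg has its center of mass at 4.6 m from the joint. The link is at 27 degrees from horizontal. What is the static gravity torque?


tau = m*g*L*cos(angle)
= 5 * 9.81 * 4.6 * cos(27 deg)
= 5 * 9.81 * 4.6 * 0.891
= 201.0378 Nm


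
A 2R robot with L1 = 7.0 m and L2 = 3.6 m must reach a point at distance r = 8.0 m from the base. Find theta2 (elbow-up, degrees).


cos(theta2) = (r^2 - L1^2 - L2^2) / (2*L1*L2)
cos(theta2) = (64.0 - 49.0 - 12.96) / 50.4
cos(theta2) = 0.040476
theta2 = 87.6803 degrees


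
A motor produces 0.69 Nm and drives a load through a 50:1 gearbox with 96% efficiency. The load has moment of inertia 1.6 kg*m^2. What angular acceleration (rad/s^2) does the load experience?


tau_out = tau_motor * N * eta
= 0.69 * 50 * 0.96 = 33.12 Nm
alpha = tau_out / I = 33.12 / 1.6
= 20.7 rad/s^2


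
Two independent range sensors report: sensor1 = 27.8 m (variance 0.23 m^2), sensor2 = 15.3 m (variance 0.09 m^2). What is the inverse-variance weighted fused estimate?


w1 = (1/var1) / (1/var1 + 1/var2)
   = 4.3478 / (4.3478 + 11.1111) = 0.2812
w2 = 1 - w1 = 0.7188
fused = w1*s1 + w2*s2 = 7.8188 + 10.9969
= 18.8156 m


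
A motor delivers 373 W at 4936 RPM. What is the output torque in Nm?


omega = 4936 * 2*pi/60 = 516.8967 rad/s
tau = P / omega = 373 / 516.8967
= 0.7216 Nm


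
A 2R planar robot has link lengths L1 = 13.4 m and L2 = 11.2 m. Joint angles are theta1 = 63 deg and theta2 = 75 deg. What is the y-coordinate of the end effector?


Convert angles to radians: theta1 = 1.0996, theta2 = 1.309
y = L1*sin(theta1) + L2*sin(theta1+theta2)
y = 11.9395 + 7.4943
y = 19.4338


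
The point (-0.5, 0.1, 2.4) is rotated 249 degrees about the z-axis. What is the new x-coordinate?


Rotation about z-axis: x' = x*cos(theta) - y*sin(theta)
= -0.5 * -0.3584 - 0.1 * -0.9336
= 0.2725


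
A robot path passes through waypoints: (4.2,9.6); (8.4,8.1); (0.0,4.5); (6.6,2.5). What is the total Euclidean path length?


Segment lengths:
  seg1 = sqrt((4.2)^2 + (-1.5)^2) = 4.4598
  seg2 = sqrt((-8.4)^2 + (-3.6)^2) = 9.1389
  seg3 = sqrt((6.6)^2 + (-2.0)^2) = 6.8964
Total = 20.4951


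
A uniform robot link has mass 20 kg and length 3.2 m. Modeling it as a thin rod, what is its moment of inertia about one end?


I = (1/3) * m * L^2
= (1/3) * 20 * 3.2^2
= 0.333333 * 20 * 10.24
= 68.2667 kg*m^2


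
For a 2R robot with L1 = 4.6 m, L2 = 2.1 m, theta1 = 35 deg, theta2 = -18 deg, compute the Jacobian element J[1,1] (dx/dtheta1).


J[1,1] = -L1*sin(t1) - L2*sin(t1+t2)
= -4.6*sin(35) - 2.1*sin(17)
= -3.2524


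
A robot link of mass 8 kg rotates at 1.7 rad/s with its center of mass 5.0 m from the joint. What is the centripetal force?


F = m * omega^2 * r
= 8 * 1.7^2 * 5.0
= 8 * 2.89 * 5.0
= 115.6 N


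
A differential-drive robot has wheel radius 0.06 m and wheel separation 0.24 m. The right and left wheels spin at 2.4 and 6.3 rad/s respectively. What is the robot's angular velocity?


vR = r*wR = 0.06*2.4 = 0.144 m/s
vL = r*wL = 0.06*6.3 = 0.378 m/s
v = (vR+vL)/2 = 0.261 m/s
omega = (vR-vL)/L = -0.975 rad/s
angular velocity = -0.975 rad/s


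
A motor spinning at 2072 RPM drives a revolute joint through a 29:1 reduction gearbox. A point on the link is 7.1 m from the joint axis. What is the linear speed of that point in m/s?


omega_motor = 2072 * 2*pi/60 = 216.9793 rad/s
omega_joint = omega_motor / 29 = 7.482 rad/s
v = omega_joint * r = 7.482 * 7.1
= 53.1225 m/s


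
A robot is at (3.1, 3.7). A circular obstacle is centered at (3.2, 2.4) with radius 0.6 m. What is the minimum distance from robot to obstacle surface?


center_dist = sqrt((3.1-3.2)^2 + (3.7-2.4)^2)
= sqrt(0.01 + 1.69)
= 1.3038
min_dist = center_dist - radius = 1.3038 - 0.6 = 0.7038 m


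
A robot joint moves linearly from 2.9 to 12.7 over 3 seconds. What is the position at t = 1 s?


s = t/T = 1/3 = 0.3333
p(t) = p0 + (pf-p0)*s
= 2.9 + (12.7 - 2.9) * 0.3333
= 6.1667


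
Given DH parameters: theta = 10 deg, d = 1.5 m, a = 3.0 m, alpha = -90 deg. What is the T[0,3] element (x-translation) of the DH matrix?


T[0,3] = a * cos(theta)
= 3.0 * cos(10 deg)
= 3.0 * 0.9848
= 2.9544


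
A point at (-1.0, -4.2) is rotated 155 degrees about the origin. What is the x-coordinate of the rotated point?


x' = x*cos(theta) - y*sin(theta)
cos(155 deg) = -0.9063, sin(155 deg) = 0.4226
x' = -1.0 * -0.9063 - -4.2 * 0.4226
= 0.9063 - -1.775
= 2.6813


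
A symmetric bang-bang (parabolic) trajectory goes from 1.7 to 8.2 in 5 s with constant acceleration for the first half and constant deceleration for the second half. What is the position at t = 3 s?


Symmetric rest-to-rest: each phase covers (pf-p0)/2 in time T/2. 0.5*a*(T/2)^2 = (pf-p0)/2 => a = 4*(pf-p0)/T^2
a = 4*(8.2-1.7)/5^2 = 1.04
t = 3 is in the deceleration phase (t > T/2).
p = pf - 0.5*a*(T-t)^2 = 8.2 - 0.5*1.04*2^2
= 6.12


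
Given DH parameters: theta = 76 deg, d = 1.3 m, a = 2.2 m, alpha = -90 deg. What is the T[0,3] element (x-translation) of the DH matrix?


T[0,3] = a * cos(theta)
= 2.2 * cos(76 deg)
= 2.2 * 0.2419
= 0.5322


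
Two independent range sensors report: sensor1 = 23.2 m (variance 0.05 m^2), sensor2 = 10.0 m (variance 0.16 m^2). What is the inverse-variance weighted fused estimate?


w1 = (1/var1) / (1/var1 + 1/var2)
   = 20.0 / (20.0 + 6.25) = 0.7619
w2 = 1 - w1 = 0.2381
fused = w1*s1 + w2*s2 = 17.6762 + 2.381
= 20.0571 m


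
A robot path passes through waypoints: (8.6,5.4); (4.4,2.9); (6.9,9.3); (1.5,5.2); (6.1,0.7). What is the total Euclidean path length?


Segment lengths:
  seg1 = sqrt((-4.2)^2 + (-2.5)^2) = 4.8877
  seg2 = sqrt((2.5)^2 + (6.4)^2) = 6.871
  seg3 = sqrt((-5.4)^2 + (-4.1)^2) = 6.7801
  seg4 = sqrt((4.6)^2 + (-4.5)^2) = 6.4351
Total = 24.9739


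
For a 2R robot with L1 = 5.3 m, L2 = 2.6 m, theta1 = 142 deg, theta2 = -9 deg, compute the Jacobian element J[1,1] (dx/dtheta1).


J[1,1] = -L1*sin(t1) - L2*sin(t1+t2)
= -5.3*sin(142) - 2.6*sin(133)
= -5.1645


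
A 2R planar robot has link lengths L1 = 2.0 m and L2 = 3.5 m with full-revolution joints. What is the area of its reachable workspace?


r_max = L1 + L2 = 5.5 m
r_min = |L1 - L2| = 1.5 m
Area = pi*(r_max^2 - r_min^2)
= pi*(30.25 - 2.25)
= pi * 28.0
= 87.9646 m^2


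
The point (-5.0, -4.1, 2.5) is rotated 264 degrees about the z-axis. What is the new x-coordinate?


Rotation about z-axis: x' = x*cos(theta) - y*sin(theta)
= -5.0 * -0.1045 - -4.1 * -0.9945
= -3.5549


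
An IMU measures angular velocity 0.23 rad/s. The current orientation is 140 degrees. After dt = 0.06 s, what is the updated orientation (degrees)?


delta_theta = w * dt = 0.23 * 0.06 = 0.0138 rad
= 0.7907 deg
theta_new = 140 + 0.7907 = 140.7907 deg


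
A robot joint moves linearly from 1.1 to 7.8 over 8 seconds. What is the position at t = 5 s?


s = t/T = 5/8 = 0.625
p(t) = p0 + (pf-p0)*s
= 1.1 + (7.8 - 1.1) * 0.625
= 5.2875


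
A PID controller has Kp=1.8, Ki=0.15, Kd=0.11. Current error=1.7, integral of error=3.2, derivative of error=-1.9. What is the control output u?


u = Kp*e + Ki*int(e) + Kd*de/dt
= 1.8*1.7 + 0.15*3.2 + 0.11*(-1.9)
= 3.06 + 0.48 + -0.209
= 3.331


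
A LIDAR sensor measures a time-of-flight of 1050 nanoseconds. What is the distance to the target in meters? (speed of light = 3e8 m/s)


tof = 1050 ns = 1.05e-06 s
dist = c * tof / 2
= 3e8 * 1.05e-06 / 2
= 157.5 m


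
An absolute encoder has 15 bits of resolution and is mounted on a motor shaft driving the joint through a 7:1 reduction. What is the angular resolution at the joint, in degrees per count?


counts = 2^15 = 32768
effective counts at joint = 32768 * 7 = 229376
resolution = 360 / 229376
= 0.0016 deg/count


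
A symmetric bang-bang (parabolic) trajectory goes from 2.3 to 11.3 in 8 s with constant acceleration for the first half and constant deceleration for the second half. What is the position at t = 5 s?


Symmetric rest-to-rest: each phase covers (pf-p0)/2 in time T/2. 0.5*a*(T/2)^2 = (pf-p0)/2 => a = 4*(pf-p0)/T^2
a = 4*(11.3-2.3)/8^2 = 0.5625
t = 5 is in the deceleration phase (t > T/2).
p = pf - 0.5*a*(T-t)^2 = 11.3 - 0.5*0.5625*3^2
= 8.7688


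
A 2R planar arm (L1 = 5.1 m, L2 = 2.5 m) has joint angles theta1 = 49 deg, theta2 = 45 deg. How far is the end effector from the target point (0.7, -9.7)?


End effector via forward kinematics:
x = L1*cos(t1) + L2*cos(t1+t2) = 3.1715
y = L1*sin(t1) + L2*sin(t1+t2) = 6.3429
Distance to target:
d = sqrt((0.7 - 3.1715)^2 + (-9.7 - 6.3429)^2)
= sqrt(6.1084 + 257.3756)
= 16.2322 m


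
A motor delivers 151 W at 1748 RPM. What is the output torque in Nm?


omega = 1748 * 2*pi/60 = 183.0501 rad/s
tau = P / omega = 151 / 183.0501
= 0.8249 Nm


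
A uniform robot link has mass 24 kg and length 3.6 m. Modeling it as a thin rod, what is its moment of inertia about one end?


I = (1/3) * m * L^2
= (1/3) * 24 * 3.6^2
= 0.333333 * 24 * 12.96
= 103.68 kg*m^2


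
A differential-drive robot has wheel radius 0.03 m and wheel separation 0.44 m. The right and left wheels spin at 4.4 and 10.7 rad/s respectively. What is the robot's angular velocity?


vR = r*wR = 0.03*4.4 = 0.132 m/s
vL = r*wL = 0.03*10.7 = 0.321 m/s
v = (vR+vL)/2 = 0.2265 m/s
omega = (vR-vL)/L = -0.4295 rad/s
angular velocity = -0.4295 rad/s


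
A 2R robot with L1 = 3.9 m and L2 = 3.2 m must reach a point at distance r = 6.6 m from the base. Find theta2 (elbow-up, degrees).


cos(theta2) = (r^2 - L1^2 - L2^2) / (2*L1*L2)
cos(theta2) = (43.56 - 15.21 - 10.24) / 24.96
cos(theta2) = 0.725561
theta2 = 43.4845 degrees


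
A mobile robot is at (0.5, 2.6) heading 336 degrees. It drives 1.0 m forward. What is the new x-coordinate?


x_new = x0 + d*cos(theta)
= 0.5 + 1.0*cos(336)
= 0.5 + 0.9135
= 1.4135


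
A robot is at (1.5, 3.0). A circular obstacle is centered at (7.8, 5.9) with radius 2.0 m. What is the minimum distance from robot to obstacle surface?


center_dist = sqrt((1.5-7.8)^2 + (3.0-5.9)^2)
= sqrt(39.69 + 8.41)
= 6.9354
min_dist = center_dist - radius = 6.9354 - 2.0 = 4.9354 m


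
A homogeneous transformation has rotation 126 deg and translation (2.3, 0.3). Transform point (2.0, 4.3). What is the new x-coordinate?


x' = cos(theta)*px - sin(theta)*py + tx
= -0.5878*2.0 - 0.809*4.3 + 2.3
= -2.3543


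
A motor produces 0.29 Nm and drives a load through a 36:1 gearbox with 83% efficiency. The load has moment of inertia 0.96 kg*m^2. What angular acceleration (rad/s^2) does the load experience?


tau_out = tau_motor * N * eta
= 0.29 * 36 * 0.83 = 8.6652 Nm
alpha = tau_out / I = 8.6652 / 0.96
= 9.0262 rad/s^2


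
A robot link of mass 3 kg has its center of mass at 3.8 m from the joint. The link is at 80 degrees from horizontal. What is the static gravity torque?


tau = m*g*L*cos(angle)
= 3 * 9.81 * 3.8 * cos(80 deg)
= 3 * 9.81 * 3.8 * 0.1736
= 19.4198 Nm


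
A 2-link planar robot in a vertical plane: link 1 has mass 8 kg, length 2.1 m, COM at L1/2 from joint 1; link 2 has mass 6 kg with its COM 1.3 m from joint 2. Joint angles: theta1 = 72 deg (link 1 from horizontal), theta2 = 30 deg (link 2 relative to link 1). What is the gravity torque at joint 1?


Horizontal distance from joint 1 to link-1 COM:
  x_c1 = (L1/2)*cos(t1) = 1.05 * 0.309 = 0.3245 m
Horizontal distance from joint 1 to link-2 COM:
  x_c2 = L1*cos(t1) + Lc2*cos(t1+t2)
       = 2.1*0.309 + 1.3*-0.2079 = 0.3787 m
tau1 = m1*g*x_c1 + m2*g*x_c2
     = 8*9.81*0.3245 + 6*9.81*0.3787
     = 25.4642 + 22.2874
     = 47.7516 Nm


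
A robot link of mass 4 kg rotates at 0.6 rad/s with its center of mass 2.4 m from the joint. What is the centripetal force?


F = m * omega^2 * r
= 4 * 0.6^2 * 2.4
= 4 * 0.36 * 2.4
= 3.456 N


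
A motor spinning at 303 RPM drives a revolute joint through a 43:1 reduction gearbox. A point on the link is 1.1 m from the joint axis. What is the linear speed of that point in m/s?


omega_motor = 303 * 2*pi/60 = 31.7301 rad/s
omega_joint = omega_motor / 43 = 0.7379 rad/s
v = omega_joint * r = 0.7379 * 1.1
= 0.8117 m/s


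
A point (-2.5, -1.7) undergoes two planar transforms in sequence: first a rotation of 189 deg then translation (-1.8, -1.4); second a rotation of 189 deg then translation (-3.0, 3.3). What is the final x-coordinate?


After transform 1:
x1 = cos(189)*-2.5 - sin(189)*-1.7 + -1.8 = 0.4033
y1 = sin(189)*-2.5 + cos(189)*-1.7 + -1.4 = 0.6702
After transform 2:
x2 = cos(189)*0.4033 - sin(189)*0.6702 + -3.0
= -3.2935


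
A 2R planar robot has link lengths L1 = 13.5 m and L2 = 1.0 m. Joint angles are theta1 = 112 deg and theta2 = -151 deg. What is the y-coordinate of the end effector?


Convert angles to radians: theta1 = 1.9548, theta2 = -2.6354
y = L1*sin(theta1) + L2*sin(theta1+theta2)
y = 12.517 + -0.6293
y = 11.8877


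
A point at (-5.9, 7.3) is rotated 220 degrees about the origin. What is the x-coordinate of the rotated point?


x' = x*cos(theta) - y*sin(theta)
cos(220 deg) = -0.766, sin(220 deg) = -0.6428
x' = -5.9 * -0.766 - 7.3 * -0.6428
= 4.5197 - -4.6923
= 9.212


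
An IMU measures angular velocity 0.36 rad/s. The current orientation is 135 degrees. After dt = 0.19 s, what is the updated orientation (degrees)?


delta_theta = w * dt = 0.36 * 0.19 = 0.0684 rad
= 3.919 deg
theta_new = 135 + 3.919 = 138.919 deg


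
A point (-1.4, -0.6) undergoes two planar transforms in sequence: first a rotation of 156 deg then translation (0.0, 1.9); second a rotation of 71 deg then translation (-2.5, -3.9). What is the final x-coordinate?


After transform 1:
x1 = cos(156)*-1.4 - sin(156)*-0.6 + 0.0 = 1.523
y1 = sin(156)*-1.4 + cos(156)*-0.6 + 1.9 = 1.8787
After transform 2:
x2 = cos(71)*1.523 - sin(71)*1.8787 + -2.5
= -3.7805


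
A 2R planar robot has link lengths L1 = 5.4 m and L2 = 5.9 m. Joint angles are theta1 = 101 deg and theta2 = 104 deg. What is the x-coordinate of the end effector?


Convert angles to radians: theta1 = 1.7628, theta2 = 1.8151
x = L1*cos(theta1) + L2*cos(theta1+theta2)
x = -1.0304 + -5.3472
x = -6.3776


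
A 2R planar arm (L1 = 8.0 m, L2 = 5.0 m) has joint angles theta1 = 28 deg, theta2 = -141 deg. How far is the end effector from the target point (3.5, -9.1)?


End effector via forward kinematics:
x = L1*cos(t1) + L2*cos(t1+t2) = 5.1099
y = L1*sin(t1) + L2*sin(t1+t2) = -0.8468
Distance to target:
d = sqrt((3.5 - 5.1099)^2 + (-9.1 - -0.8468)^2)
= sqrt(2.5919 + 68.1161)
= 8.4088 m


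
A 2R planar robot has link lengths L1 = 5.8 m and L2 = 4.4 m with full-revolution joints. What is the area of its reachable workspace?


r_max = L1 + L2 = 10.2 m
r_min = |L1 - L2| = 1.4 m
Area = pi*(r_max^2 - r_min^2)
= pi*(104.04 - 1.96)
= pi * 102.08
= 320.6938 m^2


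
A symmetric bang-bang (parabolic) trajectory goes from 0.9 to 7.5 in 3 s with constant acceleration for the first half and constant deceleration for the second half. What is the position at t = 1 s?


Symmetric rest-to-rest: each phase covers (pf-p0)/2 in time T/2. 0.5*a*(T/2)^2 = (pf-p0)/2 => a = 4*(pf-p0)/T^2
a = 4*(7.5-0.9)/3^2 = 2.9333
t = 1 is in the acceleration phase (t <= T/2).
p = p0 + 0.5*a*t^2 = 0.9 + 0.5*2.9333*1^2
= 2.3667


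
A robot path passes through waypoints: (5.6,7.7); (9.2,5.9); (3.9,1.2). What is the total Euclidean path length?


Segment lengths:
  seg1 = sqrt((3.6)^2 + (-1.8)^2) = 4.0249
  seg2 = sqrt((-5.3)^2 + (-4.7)^2) = 7.0838
Total = 11.1087


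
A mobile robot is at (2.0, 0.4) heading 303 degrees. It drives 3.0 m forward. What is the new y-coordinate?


y_new = y0 + d*sin(theta)
= 0.4 + 3.0*sin(303)
= 0.4 + -2.516
= -2.116


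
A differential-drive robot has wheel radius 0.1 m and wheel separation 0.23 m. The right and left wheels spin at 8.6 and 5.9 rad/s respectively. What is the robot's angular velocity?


vR = r*wR = 0.1*8.6 = 0.86 m/s
vL = r*wL = 0.1*5.9 = 0.59 m/s
v = (vR+vL)/2 = 0.725 m/s
omega = (vR-vL)/L = 1.1739 rad/s
angular velocity = 1.1739 rad/s


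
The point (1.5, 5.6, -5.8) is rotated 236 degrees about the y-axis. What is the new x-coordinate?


Rotation about y-axis: x' = x*cos(theta) + z*sin(theta)
= 1.5 * -0.5592 + -5.8 * -0.829
= 3.9696


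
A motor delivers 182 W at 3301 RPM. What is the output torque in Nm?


omega = 3301 * 2*pi/60 = 345.6799 rad/s
tau = P / omega = 182 / 345.6799
= 0.5265 Nm


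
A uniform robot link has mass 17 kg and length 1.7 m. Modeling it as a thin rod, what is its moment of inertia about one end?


I = (1/3) * m * L^2
= (1/3) * 17 * 1.7^2
= 0.333333 * 17 * 2.89
= 16.3767 kg*m^2


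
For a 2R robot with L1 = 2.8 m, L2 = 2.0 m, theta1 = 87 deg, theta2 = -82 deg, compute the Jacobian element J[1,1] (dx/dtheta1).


J[1,1] = -L1*sin(t1) - L2*sin(t1+t2)
= -2.8*sin(87) - 2.0*sin(5)
= -2.9705


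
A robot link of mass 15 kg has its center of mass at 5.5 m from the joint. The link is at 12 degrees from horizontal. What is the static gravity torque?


tau = m*g*L*cos(angle)
= 15 * 9.81 * 5.5 * cos(12 deg)
= 15 * 9.81 * 5.5 * 0.9781
= 791.6393 Nm


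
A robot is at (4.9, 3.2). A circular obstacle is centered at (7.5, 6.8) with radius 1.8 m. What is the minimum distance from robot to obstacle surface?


center_dist = sqrt((4.9-7.5)^2 + (3.2-6.8)^2)
= sqrt(6.76 + 12.96)
= 4.4407
min_dist = center_dist - radius = 4.4407 - 1.8 = 2.6407 m


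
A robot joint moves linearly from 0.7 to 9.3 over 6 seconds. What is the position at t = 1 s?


s = t/T = 1/6 = 0.1667
p(t) = p0 + (pf-p0)*s
= 0.7 + (9.3 - 0.7) * 0.1667
= 2.1333


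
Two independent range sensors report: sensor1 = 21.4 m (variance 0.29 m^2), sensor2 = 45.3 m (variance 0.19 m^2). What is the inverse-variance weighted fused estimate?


w1 = (1/var1) / (1/var1 + 1/var2)
   = 3.4483 / (3.4483 + 5.2632) = 0.3958
w2 = 1 - w1 = 0.6042
fused = w1*s1 + w2*s2 = 8.4708 + 27.3688
= 35.8396 m


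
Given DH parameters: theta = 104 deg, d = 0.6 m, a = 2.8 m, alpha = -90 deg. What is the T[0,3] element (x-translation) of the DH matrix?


T[0,3] = a * cos(theta)
= 2.8 * cos(104 deg)
= 2.8 * -0.2419
= -0.6774


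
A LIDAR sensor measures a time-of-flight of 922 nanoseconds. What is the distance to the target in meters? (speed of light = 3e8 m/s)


tof = 922 ns = 9.22e-07 s
dist = c * tof / 2
= 3e8 * 9.22e-07 / 2
= 138.3 m


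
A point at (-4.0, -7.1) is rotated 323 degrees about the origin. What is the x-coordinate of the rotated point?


x' = x*cos(theta) - y*sin(theta)
cos(323 deg) = 0.7986, sin(323 deg) = -0.6018
x' = -4.0 * 0.7986 - -7.1 * -0.6018
= -3.1945 - 4.2729
= -7.4674


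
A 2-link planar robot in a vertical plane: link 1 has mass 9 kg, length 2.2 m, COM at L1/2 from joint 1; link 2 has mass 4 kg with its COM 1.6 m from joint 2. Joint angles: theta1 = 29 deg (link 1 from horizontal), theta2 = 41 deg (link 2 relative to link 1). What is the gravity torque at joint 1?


Horizontal distance from joint 1 to link-1 COM:
  x_c1 = (L1/2)*cos(t1) = 1.1 * 0.8746 = 0.9621 m
Horizontal distance from joint 1 to link-2 COM:
  x_c2 = L1*cos(t1) + Lc2*cos(t1+t2)
       = 2.2*0.8746 + 1.6*0.342 = 2.4714 m
tau1 = m1*g*x_c1 + m2*g*x_c2
     = 9*9.81*0.9621 + 4*9.81*2.4714
     = 84.9422 + 96.9776
     = 181.9198 Nm
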